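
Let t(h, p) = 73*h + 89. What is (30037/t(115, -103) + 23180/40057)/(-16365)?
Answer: -199978747/794505759660 ≈ -0.00025170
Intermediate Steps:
t(h, p) = 89 + 73*h
(30037/t(115, -103) + 23180/40057)/(-16365) = (30037/(89 + 73*115) + 23180/40057)/(-16365) = (30037/(89 + 8395) + 23180*(1/40057))*(-1/16365) = (30037/8484 + 23180/40057)*(-1/16365) = (30037*(1/8484) + 23180/40057)*(-1/16365) = (4291/1212 + 23180/40057)*(-1/16365) = (199978747/48549084)*(-1/16365) = -199978747/794505759660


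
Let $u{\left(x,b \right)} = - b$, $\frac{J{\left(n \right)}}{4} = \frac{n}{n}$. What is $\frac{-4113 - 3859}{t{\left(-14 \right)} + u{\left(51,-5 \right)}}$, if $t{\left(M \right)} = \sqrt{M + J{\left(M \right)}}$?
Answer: $- \frac{7972}{7} + \frac{7972 i \sqrt{10}}{35} \approx -1138.9 + 720.28 i$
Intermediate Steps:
$J{\left(n \right)} = 4$ ($J{\left(n \right)} = 4 \frac{n}{n} = 4 \cdot 1 = 4$)
$t{\left(M \right)} = \sqrt{4 + M}$ ($t{\left(M \right)} = \sqrt{M + 4} = \sqrt{4 + M}$)
$\frac{-4113 - 3859}{t{\left(-14 \right)} + u{\left(51,-5 \right)}} = \frac{-4113 - 3859}{\sqrt{4 - 14} - -5} = - \frac{7972}{\sqrt{-10} + 5} = - \frac{7972}{i \sqrt{10} + 5} = - \frac{7972}{5 + i \sqrt{10}}$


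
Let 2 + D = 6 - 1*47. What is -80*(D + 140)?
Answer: -7760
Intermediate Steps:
D = -43 (D = -2 + (6 - 1*47) = -2 + (6 - 47) = -2 - 41 = -43)
-80*(D + 140) = -80*(-43 + 140) = -80*97 = -7760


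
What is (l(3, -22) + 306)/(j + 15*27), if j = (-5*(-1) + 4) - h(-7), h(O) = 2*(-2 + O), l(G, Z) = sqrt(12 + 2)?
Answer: 17/24 + sqrt(14)/432 ≈ 0.71699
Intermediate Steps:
l(G, Z) = sqrt(14)
h(O) = -4 + 2*O
j = 27 (j = (-5*(-1) + 4) - (-4 + 2*(-7)) = (5 + 4) - (-4 - 14) = 9 - 1*(-18) = 9 + 18 = 27)
(l(3, -22) + 306)/(j + 15*27) = (sqrt(14) + 306)/(27 + 15*27) = (306 + sqrt(14))/(27 + 405) = (306 + sqrt(14))/432 = (306 + sqrt(14))*(1/432) = 17/24 + sqrt(14)/432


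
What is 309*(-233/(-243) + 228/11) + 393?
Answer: 6320764/891 ≈ 7094.0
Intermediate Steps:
309*(-233/(-243) + 228/11) + 393 = 309*(-233*(-1/243) + 228*(1/11)) + 393 = 309*(233/243 + 228/11) + 393 = 309*(57967/2673) + 393 = 5970601/891 + 393 = 6320764/891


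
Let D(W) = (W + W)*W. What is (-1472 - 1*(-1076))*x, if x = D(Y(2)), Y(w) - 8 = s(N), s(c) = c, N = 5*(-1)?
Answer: -7128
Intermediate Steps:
N = -5
Y(w) = 3 (Y(w) = 8 - 5 = 3)
D(W) = 2*W**2 (D(W) = (2*W)*W = 2*W**2)
x = 18 (x = 2*3**2 = 2*9 = 18)
(-1472 - 1*(-1076))*x = (-1472 - 1*(-1076))*18 = (-1472 + 1076)*18 = -396*18 = -7128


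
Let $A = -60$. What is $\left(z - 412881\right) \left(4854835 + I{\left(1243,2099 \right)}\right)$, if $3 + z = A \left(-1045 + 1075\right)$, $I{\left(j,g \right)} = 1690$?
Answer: $-2013923213100$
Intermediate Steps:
$z = -1803$ ($z = -3 - 60 \left(-1045 + 1075\right) = -3 - 1800 = -1803$)
$\left(z - 412881\right) \left(4854835 + I{\left(1243,2099 \right)}\right) = \left(-1803 - 412881\right) \left(4854835 + 1690\right) = \left(-414684\right) 4856525 = -2013923213100$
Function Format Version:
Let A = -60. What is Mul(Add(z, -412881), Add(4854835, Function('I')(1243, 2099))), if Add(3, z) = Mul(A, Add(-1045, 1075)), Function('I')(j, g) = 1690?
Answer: -2013923213100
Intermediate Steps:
z = -1803 (z = Add(-3, Mul(-60, Add(-1045, 1075))) = Add(-3, Mul(-60, 30)) = Add(-3, -1800) = -1803)
Mul(Add(z, -412881), Add(4854835, Function('I')(1243, 2099))) = Mul(Add(-1803, -412881), Add(4854835, 1690)) = Mul(-414684, 4856525) = -2013923213100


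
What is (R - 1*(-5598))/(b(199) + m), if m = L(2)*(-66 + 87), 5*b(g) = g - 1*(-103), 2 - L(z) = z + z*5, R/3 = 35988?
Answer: -283905/374 ≈ -759.10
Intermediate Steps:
R = 107964 (R = 3*35988 = 107964)
L(z) = 2 - 6*z (L(z) = 2 - (z + z*5) = 2 - (z + 5*z) = 2 - 6*z)
b(g) = 103/5 + g/5 (b(g) = (g - 1*(-103))/5 = (g + 103)/5 = (103 + g)/5 = 103/5 + g/5)
m = -210 (m = (2 - 6*2)*(-66 + 87) = (2 - 12)*21 = -10*21 = -210)
(R - 1*(-5598))/(b(199) + m) = (107964 - 1*(-5598))/((103/5 + (1/5)*199) - 210) = (107964 + 5598)/((103/5 + 199/5) - 210) = 113562/(302/5 - 210) = 113562/(-748/5) = 113562*(-5/748) = -283905/374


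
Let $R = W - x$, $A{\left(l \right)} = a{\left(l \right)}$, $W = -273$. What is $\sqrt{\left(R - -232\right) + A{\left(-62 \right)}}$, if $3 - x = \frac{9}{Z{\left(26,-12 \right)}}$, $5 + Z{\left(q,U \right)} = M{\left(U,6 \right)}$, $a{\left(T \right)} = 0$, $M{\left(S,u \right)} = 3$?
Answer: $\frac{i \sqrt{194}}{2} \approx 6.9642 i$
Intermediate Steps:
$A{\left(l \right)} = 0$
$Z{\left(q,U \right)} = -2$ ($Z{\left(q,U \right)} = -5 + 3 = -2$)
$x = \frac{15}{2}$ ($x = 3 - \frac{9}{-2} = 3 - 9 \left(- \frac{1}{2}\right) = 3 - - \frac{9}{2} = 3 + \frac{9}{2} = \frac{15}{2} \approx 7.5$)
$R = - \frac{561}{2}$ ($R = -273 - \frac{15}{2} = - \frac{561}{2} \approx -280.5$)
$\sqrt{\left(R - -232\right) + A{\left(-62 \right)}} = \sqrt{\left(- \frac{561}{2} - -232\right) + 0} = \sqrt{\left(- \frac{561}{2} + 232\right) + 0} = \sqrt{- \frac{97}{2} + 0} = \sqrt{- \frac{97}{2}} = \frac{i \sqrt{194}}{2}$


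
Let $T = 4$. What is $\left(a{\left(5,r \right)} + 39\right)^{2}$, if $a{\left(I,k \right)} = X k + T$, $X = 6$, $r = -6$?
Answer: $49$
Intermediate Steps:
$a{\left(I,k \right)} = 4 + 6 k$ ($a{\left(I,k \right)} = 6 k + 4 = 4 + 6 k$)
$\left(a{\left(5,r \right)} + 39\right)^{2} = \left(\left(4 + 6 \left(-6\right)\right) + 39\right)^{2} = \left(\left(4 - 36\right) + 39\right)^{2} = \left(-32 + 39\right)^{2} = 7^{2} = 49$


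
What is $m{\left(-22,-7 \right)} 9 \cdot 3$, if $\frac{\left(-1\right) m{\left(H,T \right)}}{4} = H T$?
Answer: $-16632$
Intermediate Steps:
$m{\left(H,T \right)} = - 4 H T$
$m{\left(-22,-7 \right)} 9 \cdot 3 = \left(-4\right) \left(-22\right) \left(-7\right) 9 \cdot 3 = \left(-616\right) 27 = -16632$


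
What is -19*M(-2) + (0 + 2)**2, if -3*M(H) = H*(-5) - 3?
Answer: 145/3 ≈ 48.333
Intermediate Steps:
M(H) = 1 + 5*H/3 (M(H) = -(H*(-5) - 3)/3 = -(-5*H - 3)/3 = -(-3 - 5*H)/3 = 1 + 5*H/3)
-19*M(-2) + (0 + 2)**2 = -19*(1 + (5/3)*(-2)) + (0 + 2)**2 = -19*(1 - 10/3) + 2**2 = -19*(-7/3) + 4 = 133/3 + 4 = 145/3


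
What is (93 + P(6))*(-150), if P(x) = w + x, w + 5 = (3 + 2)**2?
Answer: -17850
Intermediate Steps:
w = 20 (w = -5 + (3 + 2)**2 = -5 + 5**2 = -5 + 25 = 20)
P(x) = 20 + x
(93 + P(6))*(-150) = (93 + (20 + 6))*(-150) = (93 + 26)*(-150) = 119*(-150) = -17850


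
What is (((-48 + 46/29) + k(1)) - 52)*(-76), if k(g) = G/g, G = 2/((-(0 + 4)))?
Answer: 218006/29 ≈ 7517.4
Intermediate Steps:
G = -1/2 (G = 2/((-1*4)) = 2/(-4) = 2*(-1/4) = -1/2 ≈ -0.50000)
k(g) = -1/(2*g)
(((-48 + 46/29) + k(1)) - 52)*(-76) = (((-48 + 46/29) - 1/2/1) - 52)*(-76) = (((-48 + 46*(1/29)) - 1/2*1) - 52)*(-76) = (((-48 + 46/29) - 1/2) - 52)*(-76) = ((-1346/29 - 1/2) - 52)*(-76) = (-2721/58 - 52)*(-76) = -5737/58*(-76) = 218006/29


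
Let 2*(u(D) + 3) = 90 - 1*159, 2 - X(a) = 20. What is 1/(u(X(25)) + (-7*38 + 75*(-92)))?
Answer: -2/14407 ≈ -0.00013882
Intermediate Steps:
X(a) = -18 (X(a) = 2 - 1*20 = 2 - 20 = -18)
u(D) = -75/2 (u(D) = -3 + (90 - 1*159)/2 = -3 + (90 - 159)/2 = -3 + (½)*(-69) = -3 - 69/2 = -75/2)
1/(u(X(25)) + (-7*38 + 75*(-92))) = 1/(-75/2 + (-7*38 + 75*(-92))) = 1/(-75/2 + (-266 - 6900)) = 1/(-75/2 - 7166) = 1/(-14407/2) = -2/14407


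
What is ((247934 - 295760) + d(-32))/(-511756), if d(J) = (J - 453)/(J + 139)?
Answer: 5117867/54757892 ≈ 0.093464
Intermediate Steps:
d(J) = (-453 + J)/(139 + J)
((247934 - 295760) + d(-32))/(-511756) = ((247934 - 295760) + (-453 - 32)/(139 - 32))/(-511756) = (-47826 - 485/107)*(-1/511756) = -5117867/107*(-1/511756) = 5117867/54757892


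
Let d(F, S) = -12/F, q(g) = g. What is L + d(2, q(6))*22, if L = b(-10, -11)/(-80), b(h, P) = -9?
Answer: -10551/80 ≈ -131.89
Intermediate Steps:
L = 9/80 (L = -9/(-80) = -9*(-1/80) = 9/80 ≈ 0.11250)
L + d(2, q(6))*22 = 9/80 - 12/2*22 = 9/80 - 12*½*22 = 9/80 - 6*22 = 9/80 - 132 = -10551/80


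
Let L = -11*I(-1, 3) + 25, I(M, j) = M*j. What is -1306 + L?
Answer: -1248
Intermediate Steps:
L = 58 (L = -(-11)*3 + 25 = -11*(-3) + 25 = 33 + 25 = 58)
-1306 + L = -1306 + 58 = -1248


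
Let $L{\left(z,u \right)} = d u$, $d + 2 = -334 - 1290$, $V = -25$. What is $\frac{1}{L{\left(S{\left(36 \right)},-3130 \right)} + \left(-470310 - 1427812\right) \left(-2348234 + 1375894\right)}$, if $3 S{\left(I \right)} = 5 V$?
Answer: $\frac{1}{1845625034860} \approx 5.4182 \cdot 10^{-13}$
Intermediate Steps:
$d = -1626$ ($d = -2 - 1624 = -1626$)
$S{\left(I \right)} = - \frac{125}{3}$ ($S{\left(I \right)} = \frac{5 \left(-25\right)}{3} = \frac{1}{3} \left(-125\right) = - \frac{125}{3}$)
$L{\left(z,u \right)} = - 1626 u$
$\frac{1}{L{\left(S{\left(36 \right)},-3130 \right)} + \left(-470310 - 1427812\right) \left(-2348234 + 1375894\right)} = \frac{1}{\left(-1626\right) \left(-3130\right) + \left(-470310 - 1427812\right) \left(-2348234 + 1375894\right)} = \frac{1}{5089380 - -1845619945480} = \frac{1}{5089380 + 1845619945480} = \frac{1}{1845625034860}$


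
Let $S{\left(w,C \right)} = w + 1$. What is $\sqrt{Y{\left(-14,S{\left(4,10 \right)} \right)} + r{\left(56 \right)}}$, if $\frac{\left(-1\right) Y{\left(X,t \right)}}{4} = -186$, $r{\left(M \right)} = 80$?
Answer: $2 \sqrt{206} \approx 28.705$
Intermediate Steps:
$S{\left(w,C \right)} = 1 + w$
$Y{\left(X,t \right)} = 744$ ($Y{\left(X,t \right)} = \left(-4\right) \left(-186\right) = 744$)
$\sqrt{Y{\left(-14,S{\left(4,10 \right)} \right)} + r{\left(56 \right)}} = \sqrt{744 + 80} = \sqrt{824} = 2 \sqrt{206}$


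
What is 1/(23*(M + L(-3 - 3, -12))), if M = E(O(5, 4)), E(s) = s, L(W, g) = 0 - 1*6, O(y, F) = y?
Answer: -1/23 ≈ -0.043478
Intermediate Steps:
L(W, g) = -6 (L(W, g) = 0 - 6 = -6)
M = 5
1/(23*(M + L(-3 - 3, -12))) = 1/(23*(5 - 6)) = 1/(23*(-1)) = 1/(-23) = -1/23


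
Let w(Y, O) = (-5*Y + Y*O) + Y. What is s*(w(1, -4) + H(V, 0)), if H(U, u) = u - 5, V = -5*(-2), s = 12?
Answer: -156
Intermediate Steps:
V = 10
H(U, u) = -5 + u
w(Y, O) = -4*Y + O*Y (w(Y, O) = (-5*Y + O*Y) + Y = -4*Y + O*Y)
s*(w(1, -4) + H(V, 0)) = 12*(1*(-4 - 4) + (-5 + 0)) = 12*(1*(-8) - 5) = 12*(-8 - 5) = 12*(-13) = -156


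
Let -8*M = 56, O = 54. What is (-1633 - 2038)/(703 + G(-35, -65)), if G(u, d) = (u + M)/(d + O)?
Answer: -40381/7775 ≈ -5.1937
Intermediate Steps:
M = -7 (M = -1/8*56 = -7)
G(u, d) = (-7 + u)/(54 + d) (G(u, d) = (u - 7)/(d + 54) = (-7 + u)/(54 + d))
(-1633 - 2038)/(703 + G(-35, -65)) = (-1633 - 2038)/(703 + (-7 - 35)/(54 - 65)) = -3671/(703 - 42/(-11)) = -3671/(703 - 1/11*(-42)) = -3671/(703 + 42/11) = -3671/7775/11 = -3671*11/7775 = -40381/7775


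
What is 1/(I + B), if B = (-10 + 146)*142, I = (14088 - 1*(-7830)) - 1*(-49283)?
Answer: 1/90513 ≈ 1.1048e-5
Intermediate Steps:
I = 71201 (I = (14088 + 7830) + 49283 = 21918 + 49283 = 71201)
B = 19312 (B = 136*142 = 19312)
1/(I + B) = 1/(71201 + 19312) = 1/90513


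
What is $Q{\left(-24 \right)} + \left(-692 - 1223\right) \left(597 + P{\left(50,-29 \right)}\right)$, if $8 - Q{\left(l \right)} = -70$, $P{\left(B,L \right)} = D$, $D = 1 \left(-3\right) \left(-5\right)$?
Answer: $-1171902$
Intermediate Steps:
$D = 15$ ($D = \left(-3\right) \left(-5\right) = 15$)
$P{\left(B,L \right)} = 15$
$Q{\left(l \right)} = 78$ ($Q{\left(l \right)} = 8 - -70 = 8 + 70 = 78$)
$Q{\left(-24 \right)} + \left(-692 - 1223\right) \left(597 + P{\left(50,-29 \right)}\right) = 78 + \left(-692 - 1223\right) \left(597 + 15\right) = 78 - 1171980 = -1171902$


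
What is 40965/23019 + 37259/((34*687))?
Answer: 604841797/179225934 ≈ 3.3747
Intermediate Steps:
40965/23019 + 37259/((34*687)) = 40965*(1/23019) + 37259/23358 = 13655/7673 + 37259*(1/23358) = 13655/7673 + 37259/23358 = 604841797/179225934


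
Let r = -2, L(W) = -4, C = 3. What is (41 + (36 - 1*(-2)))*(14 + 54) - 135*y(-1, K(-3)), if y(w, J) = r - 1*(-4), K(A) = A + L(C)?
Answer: 5102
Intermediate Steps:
K(A) = -4 + A (K(A) = A - 4 = -4 + A)
y(w, J) = 2 (y(w, J) = -2 - 1*(-4) = -2 + 4 = 2)
(41 + (36 - 1*(-2)))*(14 + 54) - 135*y(-1, K(-3)) = (41 + (36 - 1*(-2)))*(14 + 54) - 135*2 = (41 + (36 + 2))*68 - 270 = (41 + 38)*68 - 270 = 79*68 - 270 = 5372 - 270 = 5102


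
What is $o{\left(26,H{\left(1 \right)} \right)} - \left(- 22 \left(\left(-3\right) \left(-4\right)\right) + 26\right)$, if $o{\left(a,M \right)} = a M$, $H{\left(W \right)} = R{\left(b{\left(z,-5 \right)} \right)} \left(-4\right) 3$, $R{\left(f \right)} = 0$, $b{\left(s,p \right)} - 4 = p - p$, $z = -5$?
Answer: $238$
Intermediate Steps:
$b{\left(s,p \right)} = 4$ ($b{\left(s,p \right)} = 4 + \left(p - p\right) = 4 + 0 = 4$)
$H{\left(W \right)} = 0$ ($H{\left(W \right)} = 0 \left(-4\right) 3 = 0 \cdot 3 = 0$)
$o{\left(a,M \right)} = M a$
$o{\left(26,H{\left(1 \right)} \right)} - \left(- 22 \left(\left(-3\right) \left(-4\right)\right) + 26\right) = 0 \cdot 26 - \left(- 22 \left(\left(-3\right) \left(-4\right)\right) + 26\right) = 0 - \left(\left(-22\right) 12 + 26\right) = 0 - \left(-264 + 26\right) = 0 - -238 = 0 + 238 = 238$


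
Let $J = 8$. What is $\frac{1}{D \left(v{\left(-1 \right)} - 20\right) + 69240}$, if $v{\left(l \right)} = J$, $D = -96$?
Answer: $\frac{1}{70392} \approx 1.4206 \cdot 10^{-5}$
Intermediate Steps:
$v{\left(l \right)} = 8$
$\frac{1}{D \left(v{\left(-1 \right)} - 20\right) + 69240} = \frac{1}{- 96 \left(8 - 20\right) + 69240} = \frac{1}{\left(-96\right) \left(-12\right) + 69240} = \frac{1}{1152 + 69240} = \frac{1}{70392}$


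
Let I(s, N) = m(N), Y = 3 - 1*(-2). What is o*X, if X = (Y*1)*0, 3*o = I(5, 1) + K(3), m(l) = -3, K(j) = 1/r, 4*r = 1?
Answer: 0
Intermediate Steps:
r = ¼ (r = (¼)*1 = ¼ ≈ 0.25000)
Y = 5 (Y = 3 + 2 = 5)
K(j) = 4 (K(j) = 1/(¼) = 4)
I(s, N) = -3
o = ⅓ (o = (-3 + 4)/3 = (⅓)*1 = ⅓ ≈ 0.33333)
X = 0 (X = (5*1)*0 = 5*0 = 0)
o*X = (⅓)*0 = 0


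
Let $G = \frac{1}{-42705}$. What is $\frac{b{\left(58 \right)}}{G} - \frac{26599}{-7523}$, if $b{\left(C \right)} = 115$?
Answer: $- \frac{36945990626}{7523} \approx -4.9111 \cdot 10^{6}$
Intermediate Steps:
$G = - \frac{1}{42705} \approx -2.3416 \cdot 10^{-5}$
$\frac{b{\left(58 \right)}}{G} - \frac{26599}{-7523} = \frac{115}{- \frac{1}{42705}} - \frac{26599}{-7523} = 115 \left(-42705\right) - - \frac{26599}{7523} = -4911075 + \frac{26599}{7523} = - \frac{36945990626}{7523}$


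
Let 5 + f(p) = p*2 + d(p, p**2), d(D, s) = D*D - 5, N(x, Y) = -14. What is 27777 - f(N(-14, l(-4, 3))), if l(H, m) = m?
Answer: 27619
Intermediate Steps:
d(D, s) = -5 + D**2 (d(D, s) = D**2 - 5 = -5 + D**2)
f(p) = -10 + p**2 + 2*p (f(p) = -5 + (p*2 + (-5 + p**2)) = -5 + (2*p + (-5 + p**2)) = -5 + (-5 + p**2 + 2*p) = -10 + p**2 + 2*p)
27777 - f(N(-14, l(-4, 3))) = 27777 - (-10 + (-14)**2 + 2*(-14)) = 27777 - (-10 + 196 - 28) = 27777 - 1*158 = 27777 - 158 = 27619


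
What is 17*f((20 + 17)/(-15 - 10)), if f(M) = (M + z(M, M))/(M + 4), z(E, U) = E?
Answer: -1258/63 ≈ -19.968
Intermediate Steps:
f(M) = 2*M/(4 + M) (f(M) = (M + M)/(M + 4) = (2*M)/(4 + M) = 2*M/(4 + M))
17*f((20 + 17)/(-15 - 10)) = 17*(2*((20 + 17)/(-15 - 10))/(4 + (20 + 17)/(-15 - 10))) = 17*(2*(37/(-25))/(4 + 37/(-25))) = 17*(2*(37*(-1/25))/(4 + 37*(-1/25))) = 17*(2*(-37/25)/(4 - 37/25)) = 17*(2*(-37/25)/(63/25)) = 17*(2*(-37/25)*(25/63)) = 17*(-74/63) = -1258/63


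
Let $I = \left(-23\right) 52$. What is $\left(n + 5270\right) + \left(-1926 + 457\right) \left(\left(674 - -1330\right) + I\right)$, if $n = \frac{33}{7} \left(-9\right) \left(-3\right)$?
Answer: $- \frac{8270883}{7} \approx -1.1816 \cdot 10^{6}$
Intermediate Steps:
$I = -1196$
$n = \frac{891}{7}$ ($n = 33 \cdot \frac{1}{7} \left(-9\right) \left(-3\right) = \frac{33}{7} \left(-9\right) \left(-3\right) = \left(- \frac{297}{7}\right) \left(-3\right) = \frac{891}{7} \approx 127.29$)
$\left(n + 5270\right) + \left(-1926 + 457\right) \left(\left(674 - -1330\right) + I\right) = \left(\frac{891}{7} + 5270\right) + \left(-1926 + 457\right) \left(\left(674 - -1330\right) - 1196\right) = \frac{37781}{7} - 1469 \left(\left(674 + 1330\right) - 1196\right) = \frac{37781}{7} - 1469 \left(2004 - 1196\right) = \frac{37781}{7} - 1186952 = - \frac{8270883}{7}$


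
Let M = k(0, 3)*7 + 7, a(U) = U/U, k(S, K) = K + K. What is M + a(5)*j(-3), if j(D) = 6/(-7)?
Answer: 337/7 ≈ 48.143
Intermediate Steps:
k(S, K) = 2*K
j(D) = -6/7 (j(D) = 6*(-1/7) = -6/7)
a(U) = 1
M = 49 (M = (2*3)*7 + 7 = 6*7 + 7 = 42 + 7 = 49)
M + a(5)*j(-3) = 49 + 1*(-6/7) = 49 - 6/7 = 337/7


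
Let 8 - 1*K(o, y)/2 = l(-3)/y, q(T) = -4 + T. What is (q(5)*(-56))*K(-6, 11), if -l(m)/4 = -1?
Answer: -9408/11 ≈ -855.27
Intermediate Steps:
l(m) = 4 (l(m) = -4*(-1) = 4)
K(o, y) = 16 - 8/y
(q(5)*(-56))*K(-6, 11) = ((-4 + 5)*(-56))*(16 - 8/11) = (1*(-56))*(16 - 8*1/11) = -56*(16 - 8/11) = -56*168/11 = -9408/11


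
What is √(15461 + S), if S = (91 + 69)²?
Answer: √41061 ≈ 202.64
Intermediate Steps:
S = 25600 (S = 160² = 25600)
√(15461 + S) = √(15461 + 25600) = √41061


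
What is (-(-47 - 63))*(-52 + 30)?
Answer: -2420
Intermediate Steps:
(-(-47 - 63))*(-52 + 30) = -1*(-110)*(-22) = 110*(-22) = -2420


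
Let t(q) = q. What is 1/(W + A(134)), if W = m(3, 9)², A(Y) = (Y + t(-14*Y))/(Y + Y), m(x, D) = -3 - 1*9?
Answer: 2/275 ≈ 0.0072727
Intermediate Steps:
m(x, D) = -12 (m(x, D) = -3 - 9 = -12)
A(Y) = -13/2 (A(Y) = (Y - 14*Y)/(Y + Y) = (-13*Y)/((2*Y)) = (-13*Y)*(1/(2*Y)) = -13/2)
W = 144 (W = (-12)² = 144)
1/(W + A(134)) = 1/(144 - 13/2) = 1/(275/2) = 2/275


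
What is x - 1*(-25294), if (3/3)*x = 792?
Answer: 26086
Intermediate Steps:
x = 792
x - 1*(-25294) = 792 - 1*(-25294) = 792 + 25294 = 26086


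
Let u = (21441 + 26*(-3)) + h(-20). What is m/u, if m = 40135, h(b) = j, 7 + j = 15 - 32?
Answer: 40135/21339 ≈ 1.8808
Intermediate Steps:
j = -24 (j = -7 + (15 - 32) = -7 - 17 = -24)
h(b) = -24
u = 21339 (u = (21441 + 26*(-3)) - 24 = (21441 - 78) - 24 = 21363 - 24 = 21339)
m/u = 40135/21339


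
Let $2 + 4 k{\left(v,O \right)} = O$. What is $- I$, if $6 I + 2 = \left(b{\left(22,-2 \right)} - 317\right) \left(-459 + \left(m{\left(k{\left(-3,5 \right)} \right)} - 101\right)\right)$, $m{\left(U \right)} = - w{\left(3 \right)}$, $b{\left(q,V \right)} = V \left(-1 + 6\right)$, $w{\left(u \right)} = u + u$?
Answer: $- \frac{92540}{3} \approx -30847.0$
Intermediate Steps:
$k{\left(v,O \right)} = - \frac{1}{2} + \frac{O}{4}$
$w{\left(u \right)} = 2 u$
$b{\left(q,V \right)} = 5 V$ ($b{\left(q,V \right)} = V 5 = 5 V$)
$m{\left(U \right)} = -6$ ($m{\left(U \right)} = - 2 \cdot 3 = \left(-1\right) 6 = -6$)
$I = \frac{92540}{3}$ ($I = - \frac{1}{3} + \frac{\left(5 \left(-2\right) - 317\right) \left(-459 - 107\right)}{6} = - \frac{1}{3} + \frac{\left(-10 - 317\right) \left(-459 - 107\right)}{6} = - \frac{1}{3} + \frac{\left(-327\right) \left(-459 - 107\right)}{6} = - \frac{1}{3} + \frac{\left(-327\right) \left(-566\right)}{6} = - \frac{1}{3} + \frac{1}{6} \cdot 185082 = - \frac{1}{3} + 30847 = \frac{92540}{3} \approx 30847.0$)
$- I = \left(-1\right) \frac{92540}{3} = - \frac{92540}{3}$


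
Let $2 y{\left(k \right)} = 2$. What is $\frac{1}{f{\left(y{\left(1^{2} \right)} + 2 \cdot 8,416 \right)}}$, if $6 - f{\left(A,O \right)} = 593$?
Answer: $- \frac{1}{587} \approx -0.0017036$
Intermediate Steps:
$y{\left(k \right)} = 1$ ($y{\left(k \right)} = \frac{1}{2} \cdot 2 = 1$)
$f{\left(A,O \right)} = -587$ ($f{\left(A,O \right)} = 6 - 593 = -587$)
$\frac{1}{f{\left(y{\left(1^{2} \right)} + 2 \cdot 8,416 \right)}} = \frac{1}{-587} = - \frac{1}{587}$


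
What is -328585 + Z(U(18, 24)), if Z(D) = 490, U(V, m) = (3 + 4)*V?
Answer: -328095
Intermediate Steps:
U(V, m) = 7*V
-328585 + Z(U(18, 24)) = -328585 + 490 = -328095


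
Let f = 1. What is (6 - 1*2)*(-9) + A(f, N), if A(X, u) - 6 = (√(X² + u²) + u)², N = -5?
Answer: 21 - 10*√26 ≈ -29.990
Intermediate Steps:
A(X, u) = 6 + (u + √(X² + u²))² (A(X, u) = 6 + (√(X² + u²) + u)² = 6 + (u + √(X² + u²))²)
(6 - 1*2)*(-9) + A(f, N) = (6 - 1*2)*(-9) + (6 + (-5 + √(1² + (-5)²))²) = (6 - 2)*(-9) + (6 + (-5 + √(1 + 25))²) = 4*(-9) + (6 + (-5 + √26)²) = -36 + (6 + (-5 + √26)²) = -30 + (-5 + √26)²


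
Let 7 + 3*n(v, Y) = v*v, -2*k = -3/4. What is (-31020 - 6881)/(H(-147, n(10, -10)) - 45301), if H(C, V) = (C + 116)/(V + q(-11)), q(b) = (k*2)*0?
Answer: 37901/45302 ≈ 0.83663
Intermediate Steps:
k = 3/8 (k = -(-3)/(2*4) = -1/2*(-3/4) = 3/8 ≈ 0.37500)
q(b) = 0 (q(b) = ((3/8)*2)*0 = (3/4)*0 = 0)
n(v, Y) = -7/3 + v**2/3 (n(v, Y) = -7/3 + (v*v)/3 = -7/3 + v**2/3)
H(C, V) = (116 + C)/V (H(C, V) = (C + 116)/(V + 0) = (116 + C)/V)
(-31020 - 6881)/(H(-147, n(10, -10)) - 45301) = (-31020 - 6881)/((116 - 147)/(-7/3 + (1/3)*10**2) - 45301) = -37901/(-31/(-7/3 + (1/3)*100) - 45301) = -37901/(-31/(-7/3 + 100/3) - 45301) = -37901/(-31/31 - 45301) = -37901/((1/31)*(-31) - 45301) = -37901/(-1 - 45301) = -37901/(-45302) = -37901*(-1/45302) = 37901/45302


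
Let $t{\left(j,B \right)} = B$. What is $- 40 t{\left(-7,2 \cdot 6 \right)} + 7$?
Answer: $-473$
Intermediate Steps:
$- 40 t{\left(-7,2 \cdot 6 \right)} + 7 = - 40 \cdot 2 \cdot 6 + 7 = \left(-40\right) 12 + 7 = -480 + 7 = -473$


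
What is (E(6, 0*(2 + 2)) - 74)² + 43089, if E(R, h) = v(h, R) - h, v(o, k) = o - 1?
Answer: 48714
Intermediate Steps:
v(o, k) = -1 + o
E(R, h) = -1 (E(R, h) = (-1 + h) - h = -1)
(E(6, 0*(2 + 2)) - 74)² + 43089 = (-1 - 74)² + 43089 = (-75)² + 43089 = 5625 + 43089 = 48714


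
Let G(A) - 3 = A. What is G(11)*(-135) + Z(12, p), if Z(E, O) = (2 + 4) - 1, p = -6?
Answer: -1885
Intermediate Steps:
G(A) = 3 + A
Z(E, O) = 5 (Z(E, O) = 6 - 1 = 5)
G(11)*(-135) + Z(12, p) = (3 + 11)*(-135) + 5 = 14*(-135) + 5 = -1890 + 5 = -1885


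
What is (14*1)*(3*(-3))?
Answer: -126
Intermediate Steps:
(14*1)*(3*(-3)) = 14*(-9) = -126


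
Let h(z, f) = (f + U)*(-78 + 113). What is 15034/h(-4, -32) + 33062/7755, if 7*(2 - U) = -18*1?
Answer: -565661/49632 ≈ -11.397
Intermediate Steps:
U = 32/7 (U = 2 - (-18)/7 = 2 - ⅐*(-18) = 2 + 18/7 = 32/7 ≈ 4.5714)
h(z, f) = 160 + 35*f (h(z, f) = (f + 32/7)*(-78 + 113) = (32/7 + f)*35 = 160 + 35*f)
15034/h(-4, -32) + 33062/7755 = 15034/(160 + 35*(-32)) + 33062/7755 = 15034/(160 - 1120) + 33062*(1/7755) = 15034/(-960) + 33062/7755 = 15034*(-1/960) + 33062/7755 = -7517/480 + 33062/7755 = -565661/49632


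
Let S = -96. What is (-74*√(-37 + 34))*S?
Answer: 7104*I*√3 ≈ 12304.0*I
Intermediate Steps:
(-74*√(-37 + 34))*S = -74*√(-37 + 34)*(-96) = -74*I*√3*(-96) = 7104*I*√3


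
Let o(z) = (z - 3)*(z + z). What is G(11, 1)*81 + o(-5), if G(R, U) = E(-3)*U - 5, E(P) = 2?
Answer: -163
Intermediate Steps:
G(R, U) = -5 + 2*U (G(R, U) = 2*U - 5 = -5 + 2*U)
o(z) = 2*z*(-3 + z) (o(z) = (-3 + z)*(2*z) = 2*z*(-3 + z))
G(11, 1)*81 + o(-5) = (-5 + 2*1)*81 + 2*(-5)*(-3 - 5) = (-5 + 2)*81 + 2*(-5)*(-8) = -3*81 + 80 = -243 + 80 = -163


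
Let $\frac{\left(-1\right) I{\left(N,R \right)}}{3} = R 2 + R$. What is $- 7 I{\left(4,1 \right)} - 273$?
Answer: $-210$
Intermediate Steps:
$I{\left(N,R \right)} = - 9 R$ ($I{\left(N,R \right)} = - 3 \left(R 2 + R\right) = - 3 \left(2 R + R\right) = - 3 \cdot 3 R = - 9 R$)
$- 7 I{\left(4,1 \right)} - 273 = - 7 \left(\left(-9\right) 1\right) - 273 = \left(-7\right) \left(-9\right) - 273 = 63 - 273 = -210$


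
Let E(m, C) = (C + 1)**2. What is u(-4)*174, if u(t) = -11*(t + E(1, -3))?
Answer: 0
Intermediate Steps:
E(m, C) = (1 + C)**2
u(t) = -44 - 11*t (u(t) = -11*(t + (1 - 3)**2) = -11*(t + (-2)**2) = -11*(t + 4) = -11*(4 + t) = -44 - 11*t)
u(-4)*174 = (-44 - 11*(-4))*174 = (-44 + 44)*174 = 0*174 = 0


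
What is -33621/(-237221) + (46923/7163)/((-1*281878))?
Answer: 67872764843811/478971050375194 ≈ 0.14171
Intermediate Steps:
-33621/(-237221) + (46923/7163)/((-1*281878)) = -33621*(-1/237221) + (46923*(1/7163))/(-281878) = 33621/237221 + (46923/7163)*(-1/281878) = 33621/237221 - 46923/2019092114 = 67872764843811/478971050375194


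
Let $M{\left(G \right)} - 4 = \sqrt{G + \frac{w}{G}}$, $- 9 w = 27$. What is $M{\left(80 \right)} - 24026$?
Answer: $-24022 + \frac{\sqrt{31985}}{20} \approx -24013.0$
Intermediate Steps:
$w = -3$ ($w = \left(- \frac{1}{9}\right) 27 = -3$)
$M{\left(G \right)} = 4 + \sqrt{G - \frac{3}{G}}$
$M{\left(80 \right)} - 24026 = \left(4 + \sqrt{80 - \frac{3}{80}}\right) - 24026 = \left(4 + \sqrt{\frac{6397}{80}}\right) - 24026 = \left(4 + \frac{\sqrt{31985}}{20}\right) - 24026 = -24022 + \frac{\sqrt{31985}}{20}$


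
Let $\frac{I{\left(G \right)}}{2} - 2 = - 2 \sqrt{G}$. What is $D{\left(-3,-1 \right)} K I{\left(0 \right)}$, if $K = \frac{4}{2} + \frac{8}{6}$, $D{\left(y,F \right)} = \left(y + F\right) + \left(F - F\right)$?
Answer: $- \frac{160}{3} \approx -53.333$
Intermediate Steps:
$D{\left(y,F \right)} = F + y$ ($D{\left(y,F \right)} = \left(F + y\right) + 0 = F + y$)
$I{\left(G \right)} = 4 - 4 \sqrt{G}$ ($I{\left(G \right)} = 4 + 2 \left(- 2 \sqrt{G}\right) = 4 - 4 \sqrt{G}$)
$K = \frac{10}{3}$ ($K = 4 \cdot \frac{1}{2} + 8 \cdot \frac{1}{6} = 2 + \frac{4}{3} = \frac{10}{3} \approx 3.3333$)
$D{\left(-3,-1 \right)} K I{\left(0 \right)} = \left(-1 - 3\right) \frac{10}{3} \left(4 - 4 \sqrt{0}\right) = \left(-4\right) \frac{10}{3} \left(4 - 0\right) = - \frac{40 \left(4 + 0\right)}{3} = \left(- \frac{40}{3}\right) 4 = - \frac{160}{3}$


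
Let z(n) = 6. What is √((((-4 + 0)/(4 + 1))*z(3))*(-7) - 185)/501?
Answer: I*√3785/2505 ≈ 0.02456*I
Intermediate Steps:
√((((-4 + 0)/(4 + 1))*z(3))*(-7) - 185)/501 = √((((-4 + 0)/(4 + 1))*6)*(-7) - 185)/501 = √((-4/5*6)*(-7) - 185)*(1/501) = √((-4*⅕*6)*(-7) - 185)*(1/501) = √(-⅘*6*(-7) - 185)*(1/501) = √(-24/5*(-7) - 185)*(1/501) = √(168/5 - 185)*(1/501) = √(-757/5)*(1/501) = (I*√3785/5)*(1/501) = I*√3785/2505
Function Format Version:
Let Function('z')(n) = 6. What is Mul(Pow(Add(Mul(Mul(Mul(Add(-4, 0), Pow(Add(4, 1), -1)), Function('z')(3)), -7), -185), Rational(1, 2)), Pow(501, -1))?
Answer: Mul(Rational(1, 2505), I, Pow(3785, Rational(1, 2))) ≈ Mul(0.024560, I)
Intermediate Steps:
Mul(Pow(Add(Mul(Mul(Mul(Add(-4, 0), Pow(Add(4, 1), -1)), Function('z')(3)), -7), -185), Rational(1, 2)), Pow(501, -1)) = Mul(Pow(Add(Mul(Mul(Mul(Add(-4, 0), Pow(Add(4, 1), -1)), 6), -7), -185), Rational(1, 2)), Pow(501, -1)) = Mul(Pow(Add(Mul(Mul(Mul(-4, Pow(5, -1)), 6), -7), -185), Rational(1, 2)), Rational(1, 501)) = Mul(Pow(Add(Mul(Mul(Mul(-4, Rational(1, 5)), 6), -7), -185), Rational(1, 2)), Rational(1, 501)) = Mul(Pow(Add(Mul(Mul(Rational(-4, 5), 6), -7), -185), Rational(1, 2)), Rational(1, 501)) = Mul(Pow(Add(Mul(Rational(-24, 5), -7), -185), Rational(1, 2)), Rational(1, 501)) = Mul(Pow(Add(Rational(168, 5), -185), Rational(1, 2)), Rational(1, 501)) = Mul(Pow(Rational(-757, 5), Rational(1, 2)), Rational(1, 501)) = Mul(Mul(Rational(1, 5), I, Pow(3785, Rational(1, 2))), Rational(1, 501)) = Mul(Rational(1, 2505), I, Pow(3785, Rational(1, 2)))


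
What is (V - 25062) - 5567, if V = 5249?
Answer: -25380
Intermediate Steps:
(V - 25062) - 5567 = (5249 - 25062) - 5567 = -19813 - 5567 = -25380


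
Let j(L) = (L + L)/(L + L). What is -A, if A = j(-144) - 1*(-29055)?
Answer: -29056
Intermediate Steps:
j(L) = 1 (j(L) = (2*L)/((2*L)) = (2*L)*(1/(2*L)) = 1)
A = 29056 (A = 1 - 1*(-29055) = 1 + 29055 = 29056)
-A = -1*29056 = -29056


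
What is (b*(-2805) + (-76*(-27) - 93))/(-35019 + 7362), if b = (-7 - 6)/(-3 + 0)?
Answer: 10196/27657 ≈ 0.36866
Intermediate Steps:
b = 13/3 (b = -13/(-3) = -13*(-⅓) = 13/3 ≈ 4.3333)
(b*(-2805) + (-76*(-27) - 93))/(-35019 + 7362) = ((13/3)*(-2805) + (-76*(-27) - 93))/(-35019 + 7362) = (-12155 + (2052 - 93))/(-27657) = (-12155 + 1959)*(-1/27657) = -10196*(-1/27657) = 10196/27657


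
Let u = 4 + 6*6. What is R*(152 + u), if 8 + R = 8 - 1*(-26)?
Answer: 4992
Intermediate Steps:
u = 40 (u = 4 + 36 = 40)
R = 26 (R = -8 + (8 - 1*(-26)) = -8 + (8 + 26) = -8 + 34 = 26)
R*(152 + u) = 26*(152 + 40) = 26*192 = 4992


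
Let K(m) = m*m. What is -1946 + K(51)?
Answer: 655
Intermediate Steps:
K(m) = m²
-1946 + K(51) = -1946 + 51² = -1946 + 2601 = 655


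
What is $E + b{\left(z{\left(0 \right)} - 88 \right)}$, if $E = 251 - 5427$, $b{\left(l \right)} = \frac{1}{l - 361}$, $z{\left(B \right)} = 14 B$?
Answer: $- \frac{2324025}{449} \approx -5176.0$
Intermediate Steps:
$b{\left(l \right)} = \frac{1}{-361 + l}$
$E = -5176$ ($E = 251 - 5427 = -5176$)
$E + b{\left(z{\left(0 \right)} - 88 \right)} = -5176 + \frac{1}{-361 + \left(14 \cdot 0 - 88\right)} = -5176 + \frac{1}{-361 + \left(0 - 88\right)} = -5176 + \frac{1}{-361 - 88} = -5176 + \frac{1}{-449} = -5176 - \frac{1}{449} = - \frac{2324025}{449}$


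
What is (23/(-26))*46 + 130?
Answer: 1161/13 ≈ 89.308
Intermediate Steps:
(23/(-26))*46 + 130 = (23*(-1/26))*46 + 130 = -23/26*46 + 130 = -529/13 + 130 = 1161/13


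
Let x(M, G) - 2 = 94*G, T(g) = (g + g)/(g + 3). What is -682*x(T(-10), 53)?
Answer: -3399088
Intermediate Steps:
T(g) = 2*g/(3 + g) (T(g) = (2*g)/(3 + g) = 2*g/(3 + g))
x(M, G) = 2 + 94*G
-682*x(T(-10), 53) = -682*(2 + 94*53) = -682*(2 + 4982) = -682*4984 = -3399088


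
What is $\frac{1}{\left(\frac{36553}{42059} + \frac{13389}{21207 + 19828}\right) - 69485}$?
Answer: $- \frac{1725891065}{119921477571219} \approx -1.4392 \cdot 10^{-5}$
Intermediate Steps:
$\frac{1}{\left(\frac{36553}{42059} + \frac{13389}{21207 + 19828}\right) - 69485} = \frac{1}{\left(36553 \cdot \frac{1}{42059} + \frac{13389}{41035}\right) - 69485} = \frac{1}{\left(\frac{36553}{42059} + 13389 \cdot \frac{1}{41035}\right) - 69485} = \frac{1}{\left(\frac{36553}{42059} + \frac{13389}{41035}\right) - 69485} = \frac{1}{\frac{2063080306}{1725891065} - 69485} = \frac{1}{- \frac{119921477571219}{1725891065}} = - \frac{1725891065}{119921477571219}$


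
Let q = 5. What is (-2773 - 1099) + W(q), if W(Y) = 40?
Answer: -3832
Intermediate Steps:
(-2773 - 1099) + W(q) = (-2773 - 1099) + 40 = -3872 + 40 = -3832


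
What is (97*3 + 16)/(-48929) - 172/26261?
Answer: -16477915/1284924469 ≈ -0.012824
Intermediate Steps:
(97*3 + 16)/(-48929) - 172/26261 = (291 + 16)*(-1/48929) - 172*1/26261 = 307*(-1/48929) - 172/26261 = -307/48929 - 172/26261 = -16477915/1284924469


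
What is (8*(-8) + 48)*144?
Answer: -2304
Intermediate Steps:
(8*(-8) + 48)*144 = (-64 + 48)*144 = -16*144 = -2304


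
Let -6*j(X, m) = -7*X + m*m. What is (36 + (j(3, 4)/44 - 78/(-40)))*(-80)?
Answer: -100238/33 ≈ -3037.5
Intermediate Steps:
j(X, m) = -m²/6 + 7*X/6 (j(X, m) = -(-7*X + m*m)/6 = -(-7*X + m²)/6 = -(m² - 7*X)/6 = -m²/6 + 7*X/6)
(36 + (j(3, 4)/44 - 78/(-40)))*(-80) = (36 + ((-⅙*4² + (7/6)*3)/44 - 78/(-40)))*(-80) = (36 + ((-⅙*16 + 7/2)*(1/44) - 78*(-1/40)))*(-80) = (36 + ((-8/3 + 7/2)*(1/44) + 39/20))*(-80) = (36 + ((⅚)*(1/44) + 39/20))*(-80) = (36 + (5/264 + 39/20))*(-80) = (36 + 2599/1320)*(-80) = (50119/1320)*(-80) = -100238/33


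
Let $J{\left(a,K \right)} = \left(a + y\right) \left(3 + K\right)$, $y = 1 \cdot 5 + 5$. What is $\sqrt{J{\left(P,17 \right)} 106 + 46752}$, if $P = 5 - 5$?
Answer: $4 \sqrt{4247} \approx 260.68$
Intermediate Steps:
$y = 10$ ($y = 5 + 5 = 10$)
$P = 0$
$J{\left(a,K \right)} = \left(3 + K\right) \left(10 + a\right)$ ($J{\left(a,K \right)} = \left(a + 10\right) \left(3 + K\right) = \left(10 + a\right) \left(3 + K\right) = \left(3 + K\right) \left(10 + a\right)$)
$\sqrt{J{\left(P,17 \right)} 106 + 46752} = \sqrt{\left(30 + 3 \cdot 0 + 10 \cdot 17 + 17 \cdot 0\right) 106 + 46752} = \sqrt{\left(30 + 0 + 170 + 0\right) 106 + 46752} = \sqrt{200 \cdot 106 + 46752} = \sqrt{21200 + 46752} = \sqrt{67952} = 4 \sqrt{4247}$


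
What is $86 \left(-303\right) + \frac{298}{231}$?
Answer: $- \frac{6019100}{231} \approx -26057.0$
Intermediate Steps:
$86 \left(-303\right) + \frac{298}{231} = -26058 + 298 \cdot \frac{1}{231} = -26058 + \frac{298}{231} = - \frac{6019100}{231}$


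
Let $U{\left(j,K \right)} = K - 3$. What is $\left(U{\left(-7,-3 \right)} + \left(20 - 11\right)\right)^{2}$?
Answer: $9$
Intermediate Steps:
$U{\left(j,K \right)} = -3 + K$ ($U{\left(j,K \right)} = K - 3 = -3 + K$)
$\left(U{\left(-7,-3 \right)} + \left(20 - 11\right)\right)^{2} = \left(\left(-3 - 3\right) + \left(20 - 11\right)\right)^{2} = \left(-6 + \left(20 - 11\right)\right)^{2} = \left(-6 + 9\right)^{2} = 3^{2} = 9$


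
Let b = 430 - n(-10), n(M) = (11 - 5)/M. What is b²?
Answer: 4635409/25 ≈ 1.8542e+5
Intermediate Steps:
n(M) = 6/M
b = 2153/5 (b = 430 - 6/(-10) = 430 - 6*(-1)/10 = 430 - 1*(-⅗) = 430 + ⅗ = 2153/5 ≈ 430.60)
b² = (2153/5)² = 4635409/25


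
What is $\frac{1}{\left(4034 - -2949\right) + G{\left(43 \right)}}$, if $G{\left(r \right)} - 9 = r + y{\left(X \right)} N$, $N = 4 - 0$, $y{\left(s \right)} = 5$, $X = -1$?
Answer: $\frac{1}{7055} \approx 0.00014174$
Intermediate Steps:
$N = 4$ ($N = 4 + 0 = 4$)
$G{\left(r \right)} = 29 + r$ ($G{\left(r \right)} = 9 + \left(r + 5 \cdot 4\right) = 9 + \left(r + 20\right) = 9 + \left(20 + r\right) = 29 + r$)
$\frac{1}{\left(4034 - -2949\right) + G{\left(43 \right)}} = \frac{1}{\left(4034 - -2949\right) + \left(29 + 43\right)} = \frac{1}{\left(4034 + 2949\right) + 72} = \frac{1}{6983 + 72} = \frac{1}{7055}$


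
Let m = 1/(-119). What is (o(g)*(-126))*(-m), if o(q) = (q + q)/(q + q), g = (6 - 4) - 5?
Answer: -18/17 ≈ -1.0588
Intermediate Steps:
g = -3 (g = 2 - 5 = -3)
o(q) = 1 (o(q) = (2*q)/((2*q)) = (2*q)*(1/(2*q)) = 1)
m = -1/119 ≈ -0.0084034
(o(g)*(-126))*(-m) = (1*(-126))*(-1*(-1/119)) = -126*1/119 = -18/17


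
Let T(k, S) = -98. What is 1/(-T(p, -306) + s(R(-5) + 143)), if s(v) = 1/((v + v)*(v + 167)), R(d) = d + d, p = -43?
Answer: 79800/7820401 ≈ 0.010204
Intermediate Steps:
R(d) = 2*d
s(v) = 1/(2*v*(167 + v)) (s(v) = 1/((2*v)*(167 + v)) = 1/(2*v*(167 + v)))
1/(-T(p, -306) + s(R(-5) + 143)) = 1/(-1*(-98) + 1/(2*(2*(-5) + 143)*(167 + (2*(-5) + 143)))) = 1/(98 + 1/(2*(-10 + 143)*(167 + (-10 + 143)))) = 1/(98 + (½)/(133*(167 + 133))) = 1/(98 + (½)*(1/133)/300) = 1/(98 + (½)*(1/133)*(1/300)) = 1/(98 + 1/79800) = 1/(7820401/79800) = 79800/7820401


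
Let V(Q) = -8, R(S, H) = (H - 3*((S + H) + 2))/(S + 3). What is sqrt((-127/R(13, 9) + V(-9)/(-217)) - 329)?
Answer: I*sqrt(125745641)/651 ≈ 17.225*I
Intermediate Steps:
R(S, H) = (-6 - 3*S - 2*H)/(3 + S) (R(S, H) = (H - 3*((H + S) + 2))/(3 + S) = (H - 3*(2 + H + S))/(3 + S) = (H + (-6 - 3*H - 3*S))/(3 + S) = (-6 - 3*S - 2*H)/(3 + S))
sqrt((-127/R(13, 9) + V(-9)/(-217)) - 329) = sqrt((-127*(3 + 13)/(-6 - 3*13 - 2*9) - 8/(-217)) - 329) = sqrt((-127*16/(-6 - 39 - 18) - 8*(-1/217)) - 329) = sqrt((-127/((1/16)*(-63)) + 8/217) - 329) = sqrt((-127/(-63/16) + 8/217) - 329) = sqrt((-127*(-16/63) + 8/217) - 329) = sqrt((2032/63 + 8/217) - 329) = sqrt(63064/1953 - 329) = sqrt(-579473/1953) = I*sqrt(125745641)/651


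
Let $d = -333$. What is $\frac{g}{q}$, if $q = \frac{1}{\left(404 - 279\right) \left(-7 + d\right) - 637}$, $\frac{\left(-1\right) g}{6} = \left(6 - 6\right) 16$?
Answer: $0$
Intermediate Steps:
$g = 0$ ($g = - 6 \left(6 - 6\right) 16 = - 6 \cdot 0 \cdot 16 = \left(-6\right) 0 = 0$)
$q = - \frac{1}{43137}$ ($q = \frac{1}{\left(404 - 279\right) \left(-7 - 333\right) - 637} = \frac{1}{125 \left(-340\right) - 637} = \frac{1}{-42500 - 637} = \frac{1}{-43137} = - \frac{1}{43137} \approx -2.3182 \cdot 10^{-5}$)
$\frac{g}{q} = \frac{0}{- \frac{1}{43137}} = 0 \left(-43137\right) = 0$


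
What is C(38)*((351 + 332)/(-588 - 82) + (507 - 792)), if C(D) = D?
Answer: -3641027/335 ≈ -10869.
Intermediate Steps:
C(38)*((351 + 332)/(-588 - 82) + (507 - 792)) = 38*((351 + 332)/(-588 - 82) + (507 - 792)) = 38*(683/(-670) - 285) = 38*(683*(-1/670) - 285) = 38*(-683/670 - 285) = 38*(-191633/670) = -3641027/335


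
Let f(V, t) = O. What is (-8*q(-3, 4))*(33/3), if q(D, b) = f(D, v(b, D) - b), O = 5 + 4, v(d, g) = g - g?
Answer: -792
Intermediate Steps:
v(d, g) = 0
O = 9
f(V, t) = 9
q(D, b) = 9
(-8*q(-3, 4))*(33/3) = (-8*9)*(33/3) = -2376/3 = -72*11 = -792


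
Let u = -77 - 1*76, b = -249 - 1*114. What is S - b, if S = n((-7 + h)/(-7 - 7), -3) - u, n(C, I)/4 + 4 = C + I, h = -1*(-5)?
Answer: 3420/7 ≈ 488.57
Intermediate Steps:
h = 5
b = -363 (b = -249 - 114 = -363)
n(C, I) = -16 + 4*C + 4*I (n(C, I) = -16 + 4*(C + I) = -16 + (4*C + 4*I) = -16 + 4*C + 4*I)
u = -153 (u = -77 - 76 = -153)
S = 879/7 (S = (-16 + 4*((-7 + 5)/(-7 - 7)) + 4*(-3)) - 1*(-153) = (-16 + 4*(-2/(-14)) - 12) + 153 = (-16 + 4*(-2*(-1/14)) - 12) + 153 = (-16 + 4*(⅐) - 12) + 153 = (-16 + 4/7 - 12) + 153 = -192/7 + 153 = 879/7 ≈ 125.57)
S - b = 879/7 - 1*(-363) = 879/7 + 363 = 3420/7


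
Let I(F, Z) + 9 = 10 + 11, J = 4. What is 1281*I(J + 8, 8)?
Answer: 15372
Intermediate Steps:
I(F, Z) = 12 (I(F, Z) = -9 + (10 + 11) = -9 + 21 = 12)
1281*I(J + 8, 8) = 1281*12 = 15372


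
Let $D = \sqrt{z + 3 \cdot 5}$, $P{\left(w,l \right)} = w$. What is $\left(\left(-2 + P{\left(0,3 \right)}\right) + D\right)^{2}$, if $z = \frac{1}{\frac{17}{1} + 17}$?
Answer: $\frac{\left(-68 + \sqrt{17374}\right)^{2}}{1156} \approx 3.5223$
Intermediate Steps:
$z = \frac{1}{34}$ ($z = \frac{1}{17 \cdot 1 + 17} = \frac{1}{17 + 17} = \frac{1}{34} \approx 0.029412$)
$D = \frac{\sqrt{17374}}{34}$ ($D = \sqrt{\frac{1}{34} + 3 \cdot 5} = \sqrt{\frac{1}{34} + 15} = \sqrt{\frac{511}{34}} = \frac{\sqrt{17374}}{34} \approx 3.8768$)
$\left(\left(-2 + P{\left(0,3 \right)}\right) + D\right)^{2} = \left(\left(-2 + 0\right) + \frac{\sqrt{17374}}{34}\right)^{2} = \left(-2 + \frac{\sqrt{17374}}{34}\right)^{2}$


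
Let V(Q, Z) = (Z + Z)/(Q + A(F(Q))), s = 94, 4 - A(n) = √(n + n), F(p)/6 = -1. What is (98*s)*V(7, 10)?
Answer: 289520/19 + 52640*I*√3/19 ≈ 15238.0 + 4798.7*I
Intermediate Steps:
F(p) = -6 (F(p) = 6*(-1) = -6)
A(n) = 4 - √2*√n (A(n) = 4 - √(n + n) = 4 - √(2*n) = 4 - √2*√n)
V(Q, Z) = 2*Z/(4 + Q - 2*I*√3) (V(Q, Z) = (Z + Z)/(Q + (4 - √2*√(-6))) = (2*Z)/(Q + (4 - √2*I*√6)) = (2*Z)/(Q + (4 - 2*I*√3)) = (2*Z)/(4 + Q - 2*I*√3) = 2*Z/(4 + Q - 2*I*√3))
(98*s)*V(7, 10) = (98*94)*(2*10/(4 + 7 - 2*I*√3)) = 9212*(2*10/(11 - 2*I*√3)) = 9212*(20/(11 - 2*I*√3)) = 184240/(11 - 2*I*√3)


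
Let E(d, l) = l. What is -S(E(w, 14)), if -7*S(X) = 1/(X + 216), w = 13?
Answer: 1/1610 ≈ 0.00062112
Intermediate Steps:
S(X) = -1/(7*(216 + X)) (S(X) = -1/(7*(X + 216)) = -1/(7*(216 + X)))
-S(E(w, 14)) = -(-1)/(1512 + 7*14) = -(-1)/(1512 + 98) = -(-1)/1610 = -1*(-1/1610) = 1/1610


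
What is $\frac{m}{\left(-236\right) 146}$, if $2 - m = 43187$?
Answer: $\frac{43185}{34456} \approx 1.2533$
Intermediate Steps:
$m = -43185$ ($m = 2 - 43187 = -43185$)
$\frac{m}{\left(-236\right) 146} = - \frac{43185}{\left(-236\right) 146} = - \frac{43185}{-34456} = \left(-43185\right) \left(- \frac{1}{34456}\right) = \frac{43185}{34456}$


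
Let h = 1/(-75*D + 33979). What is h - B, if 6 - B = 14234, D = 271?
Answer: 194269113/13654 ≈ 14228.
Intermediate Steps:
B = -14228 (B = 6 - 1*14234 = 6 - 14234 = -14228)
h = 1/13654 (h = 1/(-75*271 + 33979) = 1/(-20325 + 33979) = 1/13654 ≈ 7.3239e-5)
h - B = 1/13654 - 1*(-14228) = 1/13654 + 14228 = 194269113/13654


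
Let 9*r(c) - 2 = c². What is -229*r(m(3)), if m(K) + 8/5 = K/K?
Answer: -13511/225 ≈ -60.049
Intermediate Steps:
m(K) = -⅗ (m(K) = -8/5 + K/K = -8/5 + 1 = -⅗)
r(c) = 2/9 + c²/9
-229*r(m(3)) = -229*(2/9 + (-⅗)²/9) = -229*(2/9 + (⅑)*(9/25)) = -229*(2/9 + 1/25) = -229*59/225 = -13511/225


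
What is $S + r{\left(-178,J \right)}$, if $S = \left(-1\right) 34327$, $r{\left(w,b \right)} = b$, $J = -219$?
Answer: $-34546$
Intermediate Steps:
$S = -34327$
$S + r{\left(-178,J \right)} = -34327 - 219 = -34546$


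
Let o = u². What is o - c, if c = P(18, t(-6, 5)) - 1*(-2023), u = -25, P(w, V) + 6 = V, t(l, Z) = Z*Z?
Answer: -1417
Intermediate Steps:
t(l, Z) = Z²
P(w, V) = -6 + V
o = 625 (o = (-25)² = 625)
c = 2042 (c = (-6 + 5²) - 1*(-2023) = (-6 + 25) + 2023 = 19 + 2023 = 2042)
o - c = 625 - 1*2042 = 625 - 2042 = -1417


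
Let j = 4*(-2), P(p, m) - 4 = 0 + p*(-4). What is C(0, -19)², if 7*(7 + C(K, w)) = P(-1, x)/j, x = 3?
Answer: 2500/49 ≈ 51.020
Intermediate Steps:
P(p, m) = 4 - 4*p (P(p, m) = 4 + (0 + p*(-4)) = 4 + (0 - 4*p) = 4 - 4*p)
j = -8
C(K, w) = -50/7 (C(K, w) = -7 + ((4 - 4*(-1))/(-8))/7 = -7 + ((4 + 4)*(-⅛))/7 = -7 + (8*(-⅛))/7 = -7 + (⅐)*(-1) = -7 - ⅐ = -50/7)
C(0, -19)² = (-50/7)² = 2500/49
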